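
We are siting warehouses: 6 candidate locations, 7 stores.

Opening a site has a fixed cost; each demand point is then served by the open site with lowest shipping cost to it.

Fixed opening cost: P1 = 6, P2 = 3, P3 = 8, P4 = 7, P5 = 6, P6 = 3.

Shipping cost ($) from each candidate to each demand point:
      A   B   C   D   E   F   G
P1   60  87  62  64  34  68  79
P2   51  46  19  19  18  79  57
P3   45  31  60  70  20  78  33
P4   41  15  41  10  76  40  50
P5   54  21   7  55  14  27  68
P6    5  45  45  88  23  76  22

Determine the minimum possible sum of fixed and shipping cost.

Open {P4, P5, P6}: assign each demand point to its cheapest open site.
  A→P6 5, B→P4 15, C→P5 7, D→P4 10, E→P5 14, F→P5 27, G→P6 22
  shipping cost 100, fixed 16 → total 116.
Compare {P2, P4, P5, P6}: shipping cost 100 + fixed 19 = 119.
Compare {P1, P4, P5, P6}: shipping cost 100 + fixed 22 = 122.
Compare {P3, P4, P5, P6}: shipping cost 100 + fixed 24 = 124.
All other subsets cost ≥ 119. Minimum total cost: 116.

116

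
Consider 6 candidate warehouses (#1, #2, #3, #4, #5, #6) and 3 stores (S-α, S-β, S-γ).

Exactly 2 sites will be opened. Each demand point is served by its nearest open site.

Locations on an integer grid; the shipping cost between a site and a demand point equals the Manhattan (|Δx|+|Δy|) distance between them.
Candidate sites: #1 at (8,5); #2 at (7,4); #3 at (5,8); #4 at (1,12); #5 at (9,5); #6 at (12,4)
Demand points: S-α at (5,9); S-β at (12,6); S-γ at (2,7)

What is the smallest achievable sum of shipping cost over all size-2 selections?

7

Open {#3, #6}.
  S-α→#3 1, S-β→#6 2, S-γ→#3 4  ⇒ total 7.
Compare {#3, #5}: total 9.
Compare {#1, #3}: total 10.
No size-2 selection does better; minimum is 7.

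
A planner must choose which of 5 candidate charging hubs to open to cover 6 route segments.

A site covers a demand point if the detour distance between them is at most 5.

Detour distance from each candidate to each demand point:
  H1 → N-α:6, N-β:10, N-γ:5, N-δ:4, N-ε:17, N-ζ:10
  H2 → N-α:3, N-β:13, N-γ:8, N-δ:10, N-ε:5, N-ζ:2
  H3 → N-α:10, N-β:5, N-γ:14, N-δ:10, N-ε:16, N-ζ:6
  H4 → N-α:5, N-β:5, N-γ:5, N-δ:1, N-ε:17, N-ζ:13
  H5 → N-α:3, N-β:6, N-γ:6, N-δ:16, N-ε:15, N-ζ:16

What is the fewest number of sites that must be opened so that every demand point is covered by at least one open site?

Coverage sets (demand points within 5 of each site):
  H1: {N-γ, N-δ}
  H2: {N-α, N-ε, N-ζ}
  H3: {N-β}
  H4: {N-α, N-β, N-γ, N-δ}
  H5: {N-α}
No single site covers all 6 demand points.
But {H2, H4} covers everything, so the minimum is 2.

2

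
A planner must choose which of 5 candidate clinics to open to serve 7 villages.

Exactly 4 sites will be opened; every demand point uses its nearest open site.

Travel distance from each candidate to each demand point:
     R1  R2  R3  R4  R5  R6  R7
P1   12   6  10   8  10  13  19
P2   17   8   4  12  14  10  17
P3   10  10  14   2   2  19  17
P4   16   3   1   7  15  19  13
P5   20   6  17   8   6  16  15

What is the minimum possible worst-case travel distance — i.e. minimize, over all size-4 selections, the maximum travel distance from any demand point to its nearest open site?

13

Open {P1, P2, P3, P4}.
  Farthest demand point is R7 at travel distance 13 (to P4); all others are ≤ 13.
With {P1, P2, P4, P5} the worst case is 13.
With {P1, P3, P4, P5} the worst case is 13.
No size-4 selection achieves below 13.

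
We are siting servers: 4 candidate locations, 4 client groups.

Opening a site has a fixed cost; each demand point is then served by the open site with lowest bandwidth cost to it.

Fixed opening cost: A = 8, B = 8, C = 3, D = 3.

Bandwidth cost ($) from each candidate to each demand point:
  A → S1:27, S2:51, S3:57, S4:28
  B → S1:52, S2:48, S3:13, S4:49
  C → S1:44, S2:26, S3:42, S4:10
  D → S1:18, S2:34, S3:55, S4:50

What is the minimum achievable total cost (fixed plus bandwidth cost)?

81

Open {B, C, D}: assign each demand point to its cheapest open site.
  S1→D 18, S2→C 26, S3→B 13, S4→C 10
  bandwidth cost 67, fixed 14 → total 81.
Compare {A, B, C, D}: bandwidth cost 67 + fixed 22 = 89.
Compare {A, B, C}: bandwidth cost 76 + fixed 19 = 95.
Compare {C, D}: bandwidth cost 96 + fixed 6 = 102.
All other subsets cost ≥ 89. Minimum total cost: 81.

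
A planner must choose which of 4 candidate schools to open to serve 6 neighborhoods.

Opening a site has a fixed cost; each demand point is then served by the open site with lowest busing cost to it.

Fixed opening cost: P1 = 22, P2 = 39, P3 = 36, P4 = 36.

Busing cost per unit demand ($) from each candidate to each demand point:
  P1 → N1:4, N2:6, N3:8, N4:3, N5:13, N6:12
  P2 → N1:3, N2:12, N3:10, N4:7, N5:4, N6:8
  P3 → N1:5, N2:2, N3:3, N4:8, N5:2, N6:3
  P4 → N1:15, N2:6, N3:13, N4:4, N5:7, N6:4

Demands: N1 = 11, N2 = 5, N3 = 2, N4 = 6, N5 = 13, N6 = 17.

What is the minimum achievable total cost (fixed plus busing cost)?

213

Open {P1, P3}: assign each demand point to its cheapest open site.
  N1→P1 11×4=44, N2→P3 5×2=10, N3→P3 2×3=6, N4→P1 6×3=18, N5→P3 13×2=26, N6→P3 17×3=51
  busing cost 155, fixed 58 → total 213.
Compare {P3}: busing cost 196 + fixed 36 = 232.
Compare {P1, P2, P3}: busing cost 144 + fixed 97 = 241.
Compare {P2, P3}: busing cost 168 + fixed 75 = 243.
All other subsets cost ≥ 232. Minimum total cost: 213.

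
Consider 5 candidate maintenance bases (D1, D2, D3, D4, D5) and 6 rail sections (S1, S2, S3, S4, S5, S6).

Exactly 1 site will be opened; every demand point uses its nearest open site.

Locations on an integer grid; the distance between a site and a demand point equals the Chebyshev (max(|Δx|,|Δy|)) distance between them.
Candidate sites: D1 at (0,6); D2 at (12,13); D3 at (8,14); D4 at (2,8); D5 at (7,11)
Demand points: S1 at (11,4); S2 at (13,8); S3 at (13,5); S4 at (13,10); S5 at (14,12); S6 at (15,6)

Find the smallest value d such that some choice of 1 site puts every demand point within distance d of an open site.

Open {D5}.
  Farthest demand point is S6 at distance 8 (to D5); all others are ≤ 8.
With {D2} the worst case is 9.
With {D3} the worst case is 10.
No size-1 selection achieves below 8.

8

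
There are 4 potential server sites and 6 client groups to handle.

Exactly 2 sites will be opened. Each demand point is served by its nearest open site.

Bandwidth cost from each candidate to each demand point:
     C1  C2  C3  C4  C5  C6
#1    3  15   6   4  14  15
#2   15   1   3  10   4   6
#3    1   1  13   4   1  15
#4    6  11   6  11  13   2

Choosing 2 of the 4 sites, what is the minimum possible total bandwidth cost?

15

Open {#3, #4}.
  C1→#3 1, C2→#3 1, C3→#4 6, C4→#3 4, C5→#3 1, C6→#4 2  ⇒ total 15.
Compare {#2, #3}: total 16.
Compare {#1, #2}: total 21.
No size-2 selection does better; minimum is 15.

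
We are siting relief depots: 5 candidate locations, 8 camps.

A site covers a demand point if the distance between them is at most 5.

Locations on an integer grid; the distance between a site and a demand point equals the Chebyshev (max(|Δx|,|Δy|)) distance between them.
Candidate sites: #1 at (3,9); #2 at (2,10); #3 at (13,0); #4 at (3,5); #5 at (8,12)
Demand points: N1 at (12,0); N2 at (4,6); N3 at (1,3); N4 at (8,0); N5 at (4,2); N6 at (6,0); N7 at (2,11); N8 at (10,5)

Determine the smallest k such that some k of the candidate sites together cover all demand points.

3

Coverage sets (demand points within 5 of each site):
  #1: {N2, N7}
  #2: {N2, N7}
  #3: {N1, N4, N8}
  #4: {N2, N3, N4, N5, N6}
  #5: {}
No 2 sites suffice: every size-2 union leaves at least one demand point uncovered.
But {#1, #3, #4} covers everything, so the minimum is 3.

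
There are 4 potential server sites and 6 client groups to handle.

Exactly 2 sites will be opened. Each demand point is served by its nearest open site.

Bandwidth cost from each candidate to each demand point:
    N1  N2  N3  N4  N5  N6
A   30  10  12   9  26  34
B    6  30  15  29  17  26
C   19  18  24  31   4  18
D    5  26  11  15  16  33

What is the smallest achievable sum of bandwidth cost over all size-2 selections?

71

Open {C, D}.
  N1→D 5, N2→C 18, N3→D 11, N4→D 15, N5→C 4, N6→C 18  ⇒ total 71.
Compare {A, C}: total 72.
Compare {A, B}: total 80.
No size-2 selection does better; minimum is 71.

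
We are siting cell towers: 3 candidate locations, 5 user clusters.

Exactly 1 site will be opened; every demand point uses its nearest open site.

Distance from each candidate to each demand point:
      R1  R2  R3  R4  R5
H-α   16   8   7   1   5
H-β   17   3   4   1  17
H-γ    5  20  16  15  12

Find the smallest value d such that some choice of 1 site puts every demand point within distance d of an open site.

16

Open {H-α}.
  Farthest demand point is R1 at distance 16 (to H-α); all others are ≤ 16.
With {H-β} the worst case is 17.
With {H-γ} the worst case is 20.
No size-1 selection achieves below 16.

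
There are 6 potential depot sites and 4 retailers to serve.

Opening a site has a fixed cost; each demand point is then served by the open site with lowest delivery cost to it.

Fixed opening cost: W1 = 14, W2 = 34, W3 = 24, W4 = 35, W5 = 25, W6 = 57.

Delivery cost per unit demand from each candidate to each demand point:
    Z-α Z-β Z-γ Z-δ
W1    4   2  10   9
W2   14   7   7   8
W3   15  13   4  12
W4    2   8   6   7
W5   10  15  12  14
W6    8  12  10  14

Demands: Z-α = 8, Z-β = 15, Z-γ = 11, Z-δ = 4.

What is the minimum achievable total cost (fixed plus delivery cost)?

180

Open {W1, W3}: assign each demand point to its cheapest open site.
  Z-α→W1 8×4=32, Z-β→W1 15×2=30, Z-γ→W3 11×4=44, Z-δ→W1 4×9=36
  delivery cost 142, fixed 38 → total 180.
Compare {W1, W4}: delivery cost 140 + fixed 49 = 189.
Compare {W1, W3, W4}: delivery cost 118 + fixed 73 = 191.
Compare {W1, W3, W5}: delivery cost 142 + fixed 63 = 205.
All other subsets cost ≥ 189. Minimum total cost: 180.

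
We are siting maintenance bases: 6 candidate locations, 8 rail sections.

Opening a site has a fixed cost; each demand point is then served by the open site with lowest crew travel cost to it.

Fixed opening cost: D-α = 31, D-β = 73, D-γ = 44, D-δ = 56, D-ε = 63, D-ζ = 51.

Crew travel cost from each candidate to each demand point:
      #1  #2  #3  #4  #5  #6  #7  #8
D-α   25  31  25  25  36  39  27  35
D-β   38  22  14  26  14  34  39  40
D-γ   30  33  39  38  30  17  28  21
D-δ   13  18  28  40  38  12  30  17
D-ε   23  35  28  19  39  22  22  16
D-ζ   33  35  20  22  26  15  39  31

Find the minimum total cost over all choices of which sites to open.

Open {D-δ}: assign each demand point to its cheapest open site.
  #1→D-δ 13, #2→D-δ 18, #3→D-δ 28, #4→D-δ 40, #5→D-δ 38, #6→D-δ 12, #7→D-δ 30, #8→D-δ 17
  crew travel cost 196, fixed 56 → total 252.
Compare {D-α, D-δ}: crew travel cost 173 + fixed 87 = 260.
Compare {D-δ, D-ζ}: crew travel cost 158 + fixed 107 = 265.
Compare {D-ε}: crew travel cost 204 + fixed 63 = 267.
All other subsets cost ≥ 260. Minimum total cost: 252.

252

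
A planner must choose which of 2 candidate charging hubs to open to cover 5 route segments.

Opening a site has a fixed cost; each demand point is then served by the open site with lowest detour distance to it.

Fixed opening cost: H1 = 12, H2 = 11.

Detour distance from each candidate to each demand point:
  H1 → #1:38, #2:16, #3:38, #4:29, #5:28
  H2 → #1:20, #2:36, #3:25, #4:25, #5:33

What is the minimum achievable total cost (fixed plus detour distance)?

Open {H1, H2}: assign each demand point to its cheapest open site.
  #1→H2 20, #2→H1 16, #3→H2 25, #4→H2 25, #5→H1 28
  detour distance 114, fixed 23 → total 137.
Compare {H2}: detour distance 139 + fixed 11 = 150.
Compare {H1}: detour distance 149 + fixed 12 = 161.

137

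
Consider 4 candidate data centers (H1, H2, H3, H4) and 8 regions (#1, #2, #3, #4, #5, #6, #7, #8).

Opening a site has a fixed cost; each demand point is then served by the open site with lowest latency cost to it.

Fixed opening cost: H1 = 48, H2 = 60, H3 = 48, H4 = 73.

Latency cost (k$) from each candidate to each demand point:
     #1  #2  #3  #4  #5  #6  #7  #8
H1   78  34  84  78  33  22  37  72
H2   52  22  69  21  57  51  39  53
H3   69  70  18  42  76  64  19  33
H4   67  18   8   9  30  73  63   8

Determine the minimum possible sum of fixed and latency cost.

320

Open {H1, H4}: assign each demand point to its cheapest open site.
  #1→H4 67, #2→H4 18, #3→H4 8, #4→H4 9, #5→H4 30, #6→H1 22, #7→H1 37, #8→H4 8
  latency cost 199, fixed 121 → total 320.
Compare {H3, H4}: latency cost 223 + fixed 121 = 344.
Compare {H2, H4}: latency cost 215 + fixed 133 = 348.
Compare {H4}: latency cost 276 + fixed 73 = 349.
All other subsets cost ≥ 344. Minimum total cost: 320.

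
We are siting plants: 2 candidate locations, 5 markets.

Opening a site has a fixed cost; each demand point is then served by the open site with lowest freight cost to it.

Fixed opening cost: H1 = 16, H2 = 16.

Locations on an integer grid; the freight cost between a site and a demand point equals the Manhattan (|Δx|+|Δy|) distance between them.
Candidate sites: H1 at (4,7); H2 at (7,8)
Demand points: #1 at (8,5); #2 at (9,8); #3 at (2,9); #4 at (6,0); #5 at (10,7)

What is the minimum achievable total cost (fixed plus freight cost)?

41

Open {H2}: assign each demand point to its cheapest open site.
  #1→H2 4, #2→H2 2, #3→H2 6, #4→H2 9, #5→H2 4
  freight cost 25, fixed 16 → total 41.
Compare {H1}: freight cost 31 + fixed 16 = 47.
Compare {H1, H2}: freight cost 23 + fixed 32 = 55.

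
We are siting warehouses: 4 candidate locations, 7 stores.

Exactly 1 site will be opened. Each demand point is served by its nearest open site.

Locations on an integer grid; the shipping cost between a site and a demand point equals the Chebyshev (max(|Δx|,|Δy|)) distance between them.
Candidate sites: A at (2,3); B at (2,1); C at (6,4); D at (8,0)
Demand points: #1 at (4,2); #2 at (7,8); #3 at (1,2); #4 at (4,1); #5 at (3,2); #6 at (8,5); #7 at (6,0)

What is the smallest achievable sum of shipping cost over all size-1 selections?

Open {A}.
  #1→A 2, #2→A 5, #3→A 1, #4→A 2, #5→A 1, #6→A 6, #7→A 4  ⇒ total 21.
Compare {B}: total 23.
Compare {C}: total 23.
No size-1 selection does better; minimum is 21.

21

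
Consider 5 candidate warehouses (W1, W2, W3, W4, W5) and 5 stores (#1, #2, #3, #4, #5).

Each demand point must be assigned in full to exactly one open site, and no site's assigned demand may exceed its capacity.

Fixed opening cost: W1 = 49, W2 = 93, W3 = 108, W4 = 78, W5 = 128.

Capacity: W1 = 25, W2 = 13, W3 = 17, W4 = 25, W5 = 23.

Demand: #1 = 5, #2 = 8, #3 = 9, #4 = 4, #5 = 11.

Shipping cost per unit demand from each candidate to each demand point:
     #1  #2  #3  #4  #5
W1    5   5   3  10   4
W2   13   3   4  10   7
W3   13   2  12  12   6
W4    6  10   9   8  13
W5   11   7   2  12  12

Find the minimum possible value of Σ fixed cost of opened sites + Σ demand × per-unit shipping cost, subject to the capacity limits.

302

Open {W1, W2}; cheapest assignment that respects the capacities:
  W1 (cap 25, load 25): #1, #3, #5 — cost 5×5 + 9×3 + 11×4 = 96
  W2 (cap 13, load 12): #2, #4 — cost 8×3 + 4×10 = 64
  Shipping 160, fixed 142 → total 302.
  Any other capacity-feasible assignment to {W1, W2} ships for at least 160.
Compare {W1, W3}: its best feasible assignment gives total 317.
Compare {W1, W4}: its best feasible assignment gives total 335.
Every other set of open sites that can feasibly serve all demand totals ≥ 317 even under its best assignment. Minimum: 302.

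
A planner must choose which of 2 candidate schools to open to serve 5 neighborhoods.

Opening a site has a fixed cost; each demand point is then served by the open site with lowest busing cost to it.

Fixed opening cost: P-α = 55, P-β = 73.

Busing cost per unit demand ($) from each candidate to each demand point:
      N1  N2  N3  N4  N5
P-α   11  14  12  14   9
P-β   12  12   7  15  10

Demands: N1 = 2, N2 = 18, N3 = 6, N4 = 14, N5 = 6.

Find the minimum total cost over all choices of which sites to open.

625

Open {P-β}: assign each demand point to its cheapest open site.
  N1→P-β 2×12=24, N2→P-β 18×12=216, N3→P-β 6×7=42, N4→P-β 14×15=210, N5→P-β 6×10=60
  busing cost 552, fixed 73 → total 625.
Compare {P-α}: busing cost 596 + fixed 55 = 651.
Compare {P-α, P-β}: busing cost 530 + fixed 128 = 658.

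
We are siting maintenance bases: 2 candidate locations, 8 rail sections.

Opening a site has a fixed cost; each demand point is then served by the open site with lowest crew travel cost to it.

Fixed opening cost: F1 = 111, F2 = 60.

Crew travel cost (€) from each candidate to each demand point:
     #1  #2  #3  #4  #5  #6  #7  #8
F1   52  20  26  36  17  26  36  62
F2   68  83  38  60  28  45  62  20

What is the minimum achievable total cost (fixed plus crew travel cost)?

Open {F1}: assign each demand point to its cheapest open site.
  #1→F1 52, #2→F1 20, #3→F1 26, #4→F1 36, #5→F1 17, #6→F1 26, #7→F1 36, #8→F1 62
  crew travel cost 275, fixed 111 → total 386.
Compare {F1, F2}: crew travel cost 233 + fixed 171 = 404.
Compare {F2}: crew travel cost 404 + fixed 60 = 464.

386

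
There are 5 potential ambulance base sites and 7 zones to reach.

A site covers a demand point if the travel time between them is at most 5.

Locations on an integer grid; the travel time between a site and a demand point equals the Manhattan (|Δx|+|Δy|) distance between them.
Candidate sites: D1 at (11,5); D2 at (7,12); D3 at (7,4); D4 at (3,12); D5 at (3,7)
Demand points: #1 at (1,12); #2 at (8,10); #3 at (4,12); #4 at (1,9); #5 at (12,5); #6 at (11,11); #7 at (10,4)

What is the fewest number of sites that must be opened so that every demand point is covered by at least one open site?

Coverage sets (demand points within 5 of each site):
  D1: {#5, #7}
  D2: {#2, #3, #6}
  D3: {#7}
  D4: {#1, #3, #4}
  D5: {#4}
No 2 sites suffice: every size-2 union leaves at least one demand point uncovered.
But {D1, D2, D4} covers everything, so the minimum is 3.

3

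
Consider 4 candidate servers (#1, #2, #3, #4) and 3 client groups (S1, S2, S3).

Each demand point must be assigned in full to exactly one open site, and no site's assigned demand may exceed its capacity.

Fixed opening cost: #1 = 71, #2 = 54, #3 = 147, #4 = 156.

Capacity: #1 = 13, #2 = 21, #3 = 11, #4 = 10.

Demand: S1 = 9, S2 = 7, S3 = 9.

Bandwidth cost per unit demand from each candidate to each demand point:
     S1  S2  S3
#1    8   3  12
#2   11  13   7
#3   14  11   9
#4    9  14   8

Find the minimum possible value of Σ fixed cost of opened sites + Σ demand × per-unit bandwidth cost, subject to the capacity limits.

308

Open {#1, #2}; cheapest assignment that respects the capacities:
  #1 (cap 13, load 7): S2 — cost 7×3 = 21
  #2 (cap 21, load 18): S1, S3 — cost 9×11 + 9×7 = 162
  Shipping 183, fixed 125 → total 308.
  Any other capacity-feasible assignment to {#1, #2} ships for at least 183.
Compare {#2, #3}: its best feasible assignment gives total 440.
Compare {#2, #4}: its best feasible assignment gives total 445.
Every other set of open sites that can feasibly serve all demand totals ≥ 440 even under its best assignment. Minimum: 308.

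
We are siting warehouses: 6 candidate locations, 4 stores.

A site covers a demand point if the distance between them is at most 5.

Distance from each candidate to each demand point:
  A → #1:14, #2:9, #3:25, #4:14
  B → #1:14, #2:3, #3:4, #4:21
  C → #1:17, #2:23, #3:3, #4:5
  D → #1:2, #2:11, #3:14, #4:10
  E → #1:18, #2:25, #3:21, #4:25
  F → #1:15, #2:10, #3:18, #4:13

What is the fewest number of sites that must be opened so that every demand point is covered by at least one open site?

3

Coverage sets (demand points within 5 of each site):
  A: {}
  B: {#2, #3}
  C: {#3, #4}
  D: {#1}
  E: {}
  F: {}
No 2 sites suffice: every size-2 union leaves at least one demand point uncovered.
But {B, C, D} covers everything, so the minimum is 3.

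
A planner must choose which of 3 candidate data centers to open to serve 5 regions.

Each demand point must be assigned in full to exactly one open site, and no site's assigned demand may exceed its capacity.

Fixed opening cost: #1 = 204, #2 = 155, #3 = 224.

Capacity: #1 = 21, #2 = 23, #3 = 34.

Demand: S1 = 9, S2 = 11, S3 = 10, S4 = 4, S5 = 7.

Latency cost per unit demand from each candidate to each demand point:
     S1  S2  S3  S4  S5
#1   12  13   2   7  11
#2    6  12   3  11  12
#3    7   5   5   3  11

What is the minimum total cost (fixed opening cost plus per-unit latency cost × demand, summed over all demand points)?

607

Open {#2, #3}; cheapest assignment that respects the capacities:
  #2 (cap 23, load 19): S1, S3 — cost 9×6 + 10×3 = 84
  #3 (cap 34, load 22): S2, S4, S5 — cost 11×5 + 4×3 + 7×11 = 144
  Shipping 228, fixed 379 → total 607.
  Any other capacity-feasible assignment to {#2, #3} ships for at least 228.
Compare {#1, #3}: its best feasible assignment gives total 655.
Compare {#1, #2}: its best feasible assignment gives total 670.
Every other set of open sites that can feasibly serve all demand totals ≥ 655 even under its best assignment. Minimum: 607.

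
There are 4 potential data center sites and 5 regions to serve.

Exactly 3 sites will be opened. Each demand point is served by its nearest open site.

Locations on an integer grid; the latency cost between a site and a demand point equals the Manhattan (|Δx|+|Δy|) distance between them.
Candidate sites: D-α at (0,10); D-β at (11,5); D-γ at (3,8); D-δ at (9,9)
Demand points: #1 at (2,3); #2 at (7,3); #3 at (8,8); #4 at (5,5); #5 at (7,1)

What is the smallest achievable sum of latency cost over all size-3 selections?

Open {D-β, D-γ, D-δ}.
  #1→D-γ 6, #2→D-β 6, #3→D-δ 2, #4→D-γ 5, #5→D-β 8  ⇒ total 27.
Compare {D-α, D-β, D-γ}: total 30.
Compare {D-α, D-β, D-δ}: total 31.
No size-3 selection does better; minimum is 27.

27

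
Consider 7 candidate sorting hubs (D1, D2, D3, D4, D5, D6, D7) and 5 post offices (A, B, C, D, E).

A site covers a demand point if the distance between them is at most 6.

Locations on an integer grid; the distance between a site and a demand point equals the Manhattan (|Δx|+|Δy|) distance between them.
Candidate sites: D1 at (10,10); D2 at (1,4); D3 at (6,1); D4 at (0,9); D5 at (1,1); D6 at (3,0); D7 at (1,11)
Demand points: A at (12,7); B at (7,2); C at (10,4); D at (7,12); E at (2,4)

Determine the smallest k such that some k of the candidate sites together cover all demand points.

2

Coverage sets (demand points within 6 of each site):
  D1: {A, C, D}
  D2: {E}
  D3: {B}
  D4: {}
  D5: {E}
  D6: {B, E}
  D7: {}
No single site covers all 5 demand points.
But {D1, D6} covers everything, so the minimum is 2.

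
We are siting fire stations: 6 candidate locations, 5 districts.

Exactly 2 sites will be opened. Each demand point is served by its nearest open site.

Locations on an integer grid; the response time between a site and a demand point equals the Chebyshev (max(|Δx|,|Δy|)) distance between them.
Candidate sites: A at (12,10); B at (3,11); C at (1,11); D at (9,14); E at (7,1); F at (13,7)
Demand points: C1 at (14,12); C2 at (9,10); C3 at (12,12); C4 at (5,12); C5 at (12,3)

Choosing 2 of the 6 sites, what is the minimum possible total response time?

Open {A, B}.
  C1→A 2, C2→A 3, C3→A 2, C4→B 2, C5→A 7  ⇒ total 16.
Compare {A, C}: total 18.
Compare {A, D}: total 18.
No size-2 selection does better; minimum is 16.

16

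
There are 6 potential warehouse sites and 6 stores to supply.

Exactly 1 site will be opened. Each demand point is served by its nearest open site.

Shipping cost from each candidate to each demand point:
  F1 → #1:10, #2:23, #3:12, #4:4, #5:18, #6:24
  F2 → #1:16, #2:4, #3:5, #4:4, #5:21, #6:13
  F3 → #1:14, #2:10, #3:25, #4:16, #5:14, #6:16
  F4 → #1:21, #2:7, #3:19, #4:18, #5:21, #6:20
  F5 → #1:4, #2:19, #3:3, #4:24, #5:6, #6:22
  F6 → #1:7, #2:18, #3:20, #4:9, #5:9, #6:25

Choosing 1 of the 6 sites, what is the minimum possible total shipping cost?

Open {F2}.
  #1→F2 16, #2→F2 4, #3→F2 5, #4→F2 4, #5→F2 21, #6→F2 13  ⇒ total 63.
Compare {F5}: total 78.
Compare {F6}: total 88.
No size-1 selection does better; minimum is 63.

63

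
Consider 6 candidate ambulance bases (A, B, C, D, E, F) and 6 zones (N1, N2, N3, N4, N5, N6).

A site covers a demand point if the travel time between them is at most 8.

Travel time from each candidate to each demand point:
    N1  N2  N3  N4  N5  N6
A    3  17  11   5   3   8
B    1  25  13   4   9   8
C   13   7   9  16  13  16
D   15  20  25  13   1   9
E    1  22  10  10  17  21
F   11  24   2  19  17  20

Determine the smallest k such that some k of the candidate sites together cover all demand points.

3

Coverage sets (demand points within 8 of each site):
  A: {N1, N4, N5, N6}
  B: {N1, N4, N6}
  C: {N2}
  D: {N5}
  E: {N1}
  F: {N3}
No 2 sites suffice: every size-2 union leaves at least one demand point uncovered.
But {A, C, F} covers everything, so the minimum is 3.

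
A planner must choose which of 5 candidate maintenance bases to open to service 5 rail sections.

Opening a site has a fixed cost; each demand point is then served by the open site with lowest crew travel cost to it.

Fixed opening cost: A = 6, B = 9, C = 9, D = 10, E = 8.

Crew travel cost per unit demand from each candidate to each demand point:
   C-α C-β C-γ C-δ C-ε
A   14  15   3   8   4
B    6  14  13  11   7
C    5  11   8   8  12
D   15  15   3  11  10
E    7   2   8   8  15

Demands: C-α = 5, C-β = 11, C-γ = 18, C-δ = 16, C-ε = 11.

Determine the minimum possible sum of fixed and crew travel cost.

Open {A, C, E}: assign each demand point to its cheapest open site.
  C-α→C 5×5=25, C-β→E 11×2=22, C-γ→A 18×3=54, C-δ→A 16×8=128, C-ε→A 11×4=44
  crew travel cost 273, fixed 23 → total 296.
Compare {A, E}: crew travel cost 283 + fixed 14 = 297.
Compare {A, B, E}: crew travel cost 278 + fixed 23 = 301.
Compare {A, B, C, E}: crew travel cost 273 + fixed 32 = 305.
All other subsets cost ≥ 297. Minimum total cost: 296.

296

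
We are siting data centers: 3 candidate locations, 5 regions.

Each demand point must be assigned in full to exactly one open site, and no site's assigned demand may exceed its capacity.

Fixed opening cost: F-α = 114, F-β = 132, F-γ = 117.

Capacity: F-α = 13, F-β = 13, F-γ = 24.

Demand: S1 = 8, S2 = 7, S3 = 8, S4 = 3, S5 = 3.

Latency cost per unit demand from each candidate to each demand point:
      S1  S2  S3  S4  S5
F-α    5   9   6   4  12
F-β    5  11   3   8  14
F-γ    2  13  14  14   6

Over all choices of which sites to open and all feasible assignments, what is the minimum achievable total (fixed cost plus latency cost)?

Open {F-α, F-γ}; cheapest assignment that respects the capacities:
  F-α (cap 13, load 11): S3, S4 — cost 8×6 + 3×4 = 60
  F-γ (cap 24, load 18): S1, S2, S5 — cost 8×2 + 7×13 + 3×6 = 125
  Shipping 185, fixed 231 → total 416.
  Any other capacity-feasible assignment to {F-α, F-γ} ships for at least 185.
Compare {F-β, F-γ}: its best feasible assignment gives total 422.
Compare {F-α, F-β, F-γ}: its best feasible assignment gives total 496.
Every other set of open sites that can feasibly serve all demand totals ≥ 422 even under its best assignment. Minimum: 416.

416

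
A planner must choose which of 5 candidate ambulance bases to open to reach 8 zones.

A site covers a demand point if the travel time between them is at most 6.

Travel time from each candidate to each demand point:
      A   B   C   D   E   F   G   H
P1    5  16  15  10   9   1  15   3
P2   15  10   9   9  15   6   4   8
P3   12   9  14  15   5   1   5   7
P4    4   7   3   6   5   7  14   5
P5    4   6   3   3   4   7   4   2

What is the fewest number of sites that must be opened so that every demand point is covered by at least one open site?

2

Coverage sets (demand points within 6 of each site):
  P1: {A, F, H}
  P2: {F, G}
  P3: {E, F, G}
  P4: {A, C, D, E, H}
  P5: {A, B, C, D, E, G, H}
No single site covers all 8 demand points.
But {P1, P5} covers everything, so the minimum is 2.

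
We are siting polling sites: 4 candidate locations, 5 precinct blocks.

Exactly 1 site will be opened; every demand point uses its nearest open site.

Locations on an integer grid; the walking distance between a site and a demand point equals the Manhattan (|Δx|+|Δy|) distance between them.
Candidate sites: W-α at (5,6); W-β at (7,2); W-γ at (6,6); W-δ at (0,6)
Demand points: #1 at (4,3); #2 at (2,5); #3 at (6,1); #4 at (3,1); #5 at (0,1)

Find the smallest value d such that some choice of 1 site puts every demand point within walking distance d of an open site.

Open {W-β}.
  Farthest demand point is #2 at walking distance 8 (to W-β); all others are ≤ 8.
With {W-α} the worst case is 10.
With {W-γ} the worst case is 11.
No size-1 selection achieves below 8.

8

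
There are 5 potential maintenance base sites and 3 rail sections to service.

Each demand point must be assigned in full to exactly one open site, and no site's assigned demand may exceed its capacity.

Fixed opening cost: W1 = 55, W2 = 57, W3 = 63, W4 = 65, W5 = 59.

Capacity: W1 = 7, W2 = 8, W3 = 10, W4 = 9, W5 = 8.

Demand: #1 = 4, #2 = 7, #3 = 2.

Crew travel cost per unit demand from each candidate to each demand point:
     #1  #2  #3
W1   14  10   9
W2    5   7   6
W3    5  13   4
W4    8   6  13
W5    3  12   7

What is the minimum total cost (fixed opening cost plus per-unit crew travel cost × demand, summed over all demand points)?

Open {W2, W5}; cheapest assignment that respects the capacities:
  W2 (cap 8, load 7): #2 — cost 7×7 = 49
  W5 (cap 8, load 6): #1, #3 — cost 4×3 + 2×7 = 26
  Shipping 75, fixed 116 → total 191.
  Any other capacity-feasible assignment to {W2, W5} ships for at least 75.
Compare {W4, W5}: its best feasible assignment gives total 192.
Compare {W2, W4}: its best feasible assignment gives total 196.
Every other set of open sites that can feasibly serve all demand totals ≥ 192 even under its best assignment. Minimum: 191.

191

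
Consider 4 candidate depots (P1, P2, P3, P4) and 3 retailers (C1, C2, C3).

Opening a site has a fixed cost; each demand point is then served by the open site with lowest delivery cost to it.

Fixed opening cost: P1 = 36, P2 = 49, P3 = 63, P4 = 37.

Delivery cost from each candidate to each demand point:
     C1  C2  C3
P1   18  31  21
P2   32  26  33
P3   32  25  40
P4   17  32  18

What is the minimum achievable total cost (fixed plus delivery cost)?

Open {P4}: assign each demand point to its cheapest open site.
  C1→P4 17, C2→P4 32, C3→P4 18
  delivery cost 67, fixed 37 → total 104.
Compare {P1}: delivery cost 70 + fixed 36 = 106.
Compare {P1, P4}: delivery cost 66 + fixed 73 = 139.
Compare {P2}: delivery cost 91 + fixed 49 = 140.
All other subsets cost ≥ 106. Minimum total cost: 104.

104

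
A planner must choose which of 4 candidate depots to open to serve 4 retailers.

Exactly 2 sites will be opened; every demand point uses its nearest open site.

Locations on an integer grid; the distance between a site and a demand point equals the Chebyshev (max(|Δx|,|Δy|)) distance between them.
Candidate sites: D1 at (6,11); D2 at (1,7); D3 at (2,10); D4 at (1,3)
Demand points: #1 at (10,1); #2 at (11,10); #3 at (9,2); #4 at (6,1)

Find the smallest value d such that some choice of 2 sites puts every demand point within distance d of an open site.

9

Open {D1, D2}.
  Farthest demand point is #1 at distance 9 (to D2); all others are ≤ 9.
With {D1, D3} the worst case is 9.
With {D1, D4} the worst case is 9.
No size-2 selection achieves below 9.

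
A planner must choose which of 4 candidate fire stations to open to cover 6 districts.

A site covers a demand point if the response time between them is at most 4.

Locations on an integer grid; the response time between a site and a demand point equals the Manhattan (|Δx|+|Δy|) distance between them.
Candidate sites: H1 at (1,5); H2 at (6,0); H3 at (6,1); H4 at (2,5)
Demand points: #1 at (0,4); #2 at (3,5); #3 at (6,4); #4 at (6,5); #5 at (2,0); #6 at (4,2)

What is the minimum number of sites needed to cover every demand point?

Coverage sets (demand points within 4 of each site):
  H1: {#1, #2}
  H2: {#3, #5, #6}
  H3: {#3, #4, #6}
  H4: {#1, #2, #4}
No single site covers all 6 demand points.
But {H2, H4} covers everything, so the minimum is 2.

2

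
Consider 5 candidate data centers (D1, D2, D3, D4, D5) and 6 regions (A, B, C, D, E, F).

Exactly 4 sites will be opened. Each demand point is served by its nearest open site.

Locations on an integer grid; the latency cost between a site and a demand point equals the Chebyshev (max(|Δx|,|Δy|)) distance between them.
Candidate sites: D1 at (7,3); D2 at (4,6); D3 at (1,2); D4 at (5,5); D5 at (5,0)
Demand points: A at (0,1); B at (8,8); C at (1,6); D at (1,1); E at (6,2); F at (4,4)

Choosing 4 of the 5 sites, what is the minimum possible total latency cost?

10

Open {D1, D2, D3, D4}.
  A→D3 1, B→D4 3, C→D2 3, D→D3 1, E→D1 1, F→D4 1  ⇒ total 10.
Compare {D1, D3, D4, D5}: total 11.
Compare {D2, D3, D4, D5}: total 11.
No size-4 selection does better; minimum is 10.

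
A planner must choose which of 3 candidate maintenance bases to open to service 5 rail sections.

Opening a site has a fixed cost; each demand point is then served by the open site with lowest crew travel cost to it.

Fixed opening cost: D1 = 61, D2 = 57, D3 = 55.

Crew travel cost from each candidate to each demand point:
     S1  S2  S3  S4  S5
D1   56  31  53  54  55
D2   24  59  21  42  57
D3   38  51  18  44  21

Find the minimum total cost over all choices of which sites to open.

Open {D3}: assign each demand point to its cheapest open site.
  S1→D3 38, S2→D3 51, S3→D3 18, S4→D3 44, S5→D3 21
  crew travel cost 172, fixed 55 → total 227.
Compare {D2}: crew travel cost 203 + fixed 57 = 260.
Compare {D1, D3}: crew travel cost 152 + fixed 116 = 268.
Compare {D2, D3}: crew travel cost 156 + fixed 112 = 268.
All other subsets cost ≥ 260. Minimum total cost: 227.

227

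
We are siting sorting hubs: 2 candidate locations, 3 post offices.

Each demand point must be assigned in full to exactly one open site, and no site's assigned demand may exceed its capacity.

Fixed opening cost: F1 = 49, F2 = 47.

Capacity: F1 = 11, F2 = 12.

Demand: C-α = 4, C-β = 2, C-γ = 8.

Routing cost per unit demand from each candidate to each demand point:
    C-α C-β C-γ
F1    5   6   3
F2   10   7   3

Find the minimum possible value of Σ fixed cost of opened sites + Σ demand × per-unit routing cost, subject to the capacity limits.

Open {F1, F2}; cheapest assignment that respects the capacities:
  F1 (cap 11, load 6): C-α, C-β — cost 4×5 + 2×6 = 32
  F2 (cap 12, load 8): C-γ — cost 8×3 = 24
  Shipping 56, fixed 96 → total 152.
  Any other capacity-feasible assignment to {F1, F2} ships for at least 56.
Total demand is 14 and no other set of sites has combined capacity ≥ 14, so {F1, F2} is the only feasible choice of open sites. Minimum: 152.

152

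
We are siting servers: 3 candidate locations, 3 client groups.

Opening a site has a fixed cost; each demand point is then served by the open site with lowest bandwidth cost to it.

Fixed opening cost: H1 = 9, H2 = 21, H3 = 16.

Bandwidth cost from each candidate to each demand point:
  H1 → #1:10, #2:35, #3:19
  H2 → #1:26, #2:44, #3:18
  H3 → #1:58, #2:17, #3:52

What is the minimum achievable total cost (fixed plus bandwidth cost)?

Open {H1, H3}: assign each demand point to its cheapest open site.
  #1→H1 10, #2→H3 17, #3→H1 19
  bandwidth cost 46, fixed 25 → total 71.
Compare {H1}: bandwidth cost 64 + fixed 9 = 73.
Compare {H1, H2, H3}: bandwidth cost 45 + fixed 46 = 91.
Compare {H1, H2}: bandwidth cost 63 + fixed 30 = 93.
All other subsets cost ≥ 73. Minimum total cost: 71.

71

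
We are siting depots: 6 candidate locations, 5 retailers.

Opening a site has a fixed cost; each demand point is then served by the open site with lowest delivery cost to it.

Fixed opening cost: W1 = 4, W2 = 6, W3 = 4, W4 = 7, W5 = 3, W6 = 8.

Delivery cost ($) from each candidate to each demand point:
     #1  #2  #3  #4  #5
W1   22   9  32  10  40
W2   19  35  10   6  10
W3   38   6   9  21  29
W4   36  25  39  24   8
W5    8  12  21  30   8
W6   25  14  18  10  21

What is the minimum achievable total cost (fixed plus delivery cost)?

Open {W2, W3, W5}: assign each demand point to its cheapest open site.
  #1→W5 8, #2→W3 6, #3→W3 9, #4→W2 6, #5→W5 8
  delivery cost 37, fixed 13 → total 50.
Compare {W1, W3, W5}: delivery cost 41 + fixed 11 = 52.
Compare {W2, W5}: delivery cost 44 + fixed 9 = 53.
Compare {W1, W2, W5}: delivery cost 41 + fixed 13 = 54.
All other subsets cost ≥ 52. Minimum total cost: 50.

50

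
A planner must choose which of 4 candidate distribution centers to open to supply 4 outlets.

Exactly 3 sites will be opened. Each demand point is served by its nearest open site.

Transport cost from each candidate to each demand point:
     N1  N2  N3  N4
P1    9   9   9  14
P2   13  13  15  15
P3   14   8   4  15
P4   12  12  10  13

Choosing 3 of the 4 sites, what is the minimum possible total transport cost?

Open {P1, P3, P4}.
  N1→P1 9, N2→P3 8, N3→P3 4, N4→P4 13  ⇒ total 34.
Compare {P1, P2, P3}: total 35.
Compare {P2, P3, P4}: total 37.
No size-3 selection does better; minimum is 34.

34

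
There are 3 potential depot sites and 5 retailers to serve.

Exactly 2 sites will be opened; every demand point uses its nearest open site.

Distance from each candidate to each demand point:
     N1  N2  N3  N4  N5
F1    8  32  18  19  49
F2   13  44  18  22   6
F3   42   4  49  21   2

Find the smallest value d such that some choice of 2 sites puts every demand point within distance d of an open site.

19

Open {F1, F3}.
  Farthest demand point is N4 at distance 19 (to F1); all others are ≤ 19.
With {F2, F3} the worst case is 21.
With {F1, F2} the worst case is 32.
No size-2 selection achieves below 19.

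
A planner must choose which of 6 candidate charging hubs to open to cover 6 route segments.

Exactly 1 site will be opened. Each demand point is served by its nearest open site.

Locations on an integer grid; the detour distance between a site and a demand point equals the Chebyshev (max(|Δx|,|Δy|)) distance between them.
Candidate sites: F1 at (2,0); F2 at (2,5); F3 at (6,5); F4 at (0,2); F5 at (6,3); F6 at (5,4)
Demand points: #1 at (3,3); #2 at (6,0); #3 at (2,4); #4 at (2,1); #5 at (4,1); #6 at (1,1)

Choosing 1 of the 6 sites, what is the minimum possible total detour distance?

Open {F1}.
  #1→F1 3, #2→F1 4, #3→F1 4, #4→F1 1, #5→F1 2, #6→F1 1  ⇒ total 15.
Compare {F4}: total 18.
Compare {F6}: total 19.
No size-1 selection does better; minimum is 15.

15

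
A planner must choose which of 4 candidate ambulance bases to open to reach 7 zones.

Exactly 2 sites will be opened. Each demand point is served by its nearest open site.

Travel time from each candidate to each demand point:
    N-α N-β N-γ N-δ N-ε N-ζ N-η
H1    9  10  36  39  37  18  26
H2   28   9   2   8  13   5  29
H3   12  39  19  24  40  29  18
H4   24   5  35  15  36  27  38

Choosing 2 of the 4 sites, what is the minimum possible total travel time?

67

Open {H2, H3}.
  N-α→H3 12, N-β→H2 9, N-γ→H2 2, N-δ→H2 8, N-ε→H2 13, N-ζ→H2 5, N-η→H3 18  ⇒ total 67.
Compare {H1, H2}: total 72.
Compare {H2, H4}: total 86.
No size-2 selection does better; minimum is 67.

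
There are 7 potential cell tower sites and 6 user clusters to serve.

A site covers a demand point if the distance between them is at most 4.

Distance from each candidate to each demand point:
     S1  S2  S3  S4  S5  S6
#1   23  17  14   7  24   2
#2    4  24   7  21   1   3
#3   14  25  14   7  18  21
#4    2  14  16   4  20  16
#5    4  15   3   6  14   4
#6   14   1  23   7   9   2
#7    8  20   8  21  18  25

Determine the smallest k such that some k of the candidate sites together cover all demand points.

4

Coverage sets (demand points within 4 of each site):
  #1: {S6}
  #2: {S1, S5, S6}
  #3: {}
  #4: {S1, S4}
  #5: {S1, S3, S6}
  #6: {S2, S6}
  #7: {}
No 3 sites suffice: every size-3 union leaves at least one demand point uncovered.
But {#2, #4, #5, #6} covers everything, so the minimum is 4.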